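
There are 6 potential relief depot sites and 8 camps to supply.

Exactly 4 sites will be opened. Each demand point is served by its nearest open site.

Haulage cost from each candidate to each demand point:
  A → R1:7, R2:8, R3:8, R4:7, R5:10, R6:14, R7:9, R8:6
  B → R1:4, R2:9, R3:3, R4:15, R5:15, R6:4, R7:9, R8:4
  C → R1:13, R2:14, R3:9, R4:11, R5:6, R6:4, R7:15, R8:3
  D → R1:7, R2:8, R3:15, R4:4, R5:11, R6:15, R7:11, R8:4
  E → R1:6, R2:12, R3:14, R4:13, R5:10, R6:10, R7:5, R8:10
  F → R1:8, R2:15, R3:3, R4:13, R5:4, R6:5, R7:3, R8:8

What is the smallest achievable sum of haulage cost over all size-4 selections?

33

Open {B, C, D, F}.
  R1→B 4, R2→D 8, R3→B 3, R4→D 4, R5→F 4, R6→B 4, R7→F 3, R8→C 3  ⇒ total 33.
Compare {A, B, D, F}: total 34.
Compare {B, D, E, F}: total 34.
No size-4 selection does better; minimum is 33.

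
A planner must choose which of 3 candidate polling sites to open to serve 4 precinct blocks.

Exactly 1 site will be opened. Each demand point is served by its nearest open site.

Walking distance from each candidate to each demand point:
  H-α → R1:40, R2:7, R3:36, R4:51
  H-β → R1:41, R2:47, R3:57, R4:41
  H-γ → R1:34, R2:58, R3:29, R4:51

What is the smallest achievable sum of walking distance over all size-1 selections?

134

Open {H-α}.
  R1→H-α 40, R2→H-α 7, R3→H-α 36, R4→H-α 51  ⇒ total 134.
Compare {H-γ}: total 172.
Compare {H-β}: total 186.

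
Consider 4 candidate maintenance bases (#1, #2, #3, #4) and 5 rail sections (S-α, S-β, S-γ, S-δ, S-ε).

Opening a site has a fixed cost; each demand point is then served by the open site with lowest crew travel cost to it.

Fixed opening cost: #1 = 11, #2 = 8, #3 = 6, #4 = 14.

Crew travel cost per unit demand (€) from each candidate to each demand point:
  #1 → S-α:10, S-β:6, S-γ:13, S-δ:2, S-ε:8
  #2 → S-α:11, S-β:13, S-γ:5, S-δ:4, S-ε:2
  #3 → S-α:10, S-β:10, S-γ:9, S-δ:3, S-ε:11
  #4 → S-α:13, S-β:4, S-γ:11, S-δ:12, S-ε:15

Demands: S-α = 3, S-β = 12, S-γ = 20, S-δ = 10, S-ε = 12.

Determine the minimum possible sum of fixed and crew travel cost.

255

Open {#1, #2, #4}: assign each demand point to its cheapest open site.
  S-α→#1 3×10=30, S-β→#4 12×4=48, S-γ→#2 20×5=100, S-δ→#1 10×2=20, S-ε→#2 12×2=24
  crew travel cost 222, fixed 33 → total 255.
Compare {#2, #3, #4}: crew travel cost 232 + fixed 28 = 260.
Compare {#1, #2, #3, #4}: crew travel cost 222 + fixed 39 = 261.
Compare {#1, #2}: crew travel cost 246 + fixed 19 = 265.
All other subsets cost ≥ 260. Minimum total cost: 255.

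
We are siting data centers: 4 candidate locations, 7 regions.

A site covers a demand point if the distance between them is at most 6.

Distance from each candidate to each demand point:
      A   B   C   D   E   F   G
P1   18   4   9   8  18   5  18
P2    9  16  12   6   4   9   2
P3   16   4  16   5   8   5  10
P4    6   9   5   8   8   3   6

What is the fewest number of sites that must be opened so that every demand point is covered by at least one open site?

3

Coverage sets (demand points within 6 of each site):
  P1: {B, F}
  P2: {D, E, G}
  P3: {B, D, F}
  P4: {A, C, F, G}
No 2 sites suffice: every size-2 union leaves at least one demand point uncovered.
But {P1, P2, P4} covers everything, so the minimum is 3.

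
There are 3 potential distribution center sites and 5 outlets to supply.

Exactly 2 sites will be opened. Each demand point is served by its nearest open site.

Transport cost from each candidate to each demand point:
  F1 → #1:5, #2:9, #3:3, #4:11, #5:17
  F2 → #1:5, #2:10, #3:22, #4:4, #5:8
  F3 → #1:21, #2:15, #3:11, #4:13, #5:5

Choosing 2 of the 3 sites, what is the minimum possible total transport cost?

Open {F1, F2}.
  #1→F1 5, #2→F1 9, #3→F1 3, #4→F2 4, #5→F2 8  ⇒ total 29.
Compare {F1, F3}: total 33.
Compare {F2, F3}: total 35.

29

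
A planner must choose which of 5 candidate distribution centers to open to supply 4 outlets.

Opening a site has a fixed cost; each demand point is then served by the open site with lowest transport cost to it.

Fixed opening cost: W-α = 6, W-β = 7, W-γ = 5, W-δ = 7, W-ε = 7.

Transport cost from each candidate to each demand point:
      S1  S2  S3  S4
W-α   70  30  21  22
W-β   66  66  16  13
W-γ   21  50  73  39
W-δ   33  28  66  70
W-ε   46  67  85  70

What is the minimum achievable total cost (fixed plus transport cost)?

97

Open {W-β, W-γ, W-δ}: assign each demand point to its cheapest open site.
  S1→W-γ 21, S2→W-δ 28, S3→W-β 16, S4→W-β 13
  transport cost 78, fixed 19 → total 97.
Compare {W-α, W-β, W-γ}: transport cost 80 + fixed 18 = 98.
Compare {W-α, W-β, W-γ, W-δ}: transport cost 78 + fixed 25 = 103.
Compare {W-β, W-δ}: transport cost 90 + fixed 14 = 104.
All other subsets cost ≥ 98. Minimum total cost: 97.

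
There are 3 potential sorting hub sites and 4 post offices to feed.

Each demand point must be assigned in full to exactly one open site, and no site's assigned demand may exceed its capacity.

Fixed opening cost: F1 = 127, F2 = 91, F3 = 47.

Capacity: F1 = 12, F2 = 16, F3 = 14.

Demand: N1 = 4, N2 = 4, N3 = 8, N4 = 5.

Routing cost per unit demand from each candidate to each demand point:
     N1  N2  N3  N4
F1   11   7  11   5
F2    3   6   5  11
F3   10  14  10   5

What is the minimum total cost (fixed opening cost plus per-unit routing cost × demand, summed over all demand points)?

239

Open {F2, F3}; cheapest assignment that respects the capacities:
  F2 (cap 16, load 16): N1, N2, N3 — cost 4×3 + 4×6 + 8×5 = 76
  F3 (cap 14, load 5): N4 — cost 5×5 = 25
  Shipping 101, fixed 138 → total 239.
  Any other capacity-feasible assignment to {F2, F3} ships for at least 101.
Compare {F1, F2}: its best feasible assignment gives total 319.
Compare {F1, F3}: its best feasible assignment gives total 347.
Every other set of open sites that can feasibly serve all demand totals ≥ 319 even under its best assignment. Minimum: 239.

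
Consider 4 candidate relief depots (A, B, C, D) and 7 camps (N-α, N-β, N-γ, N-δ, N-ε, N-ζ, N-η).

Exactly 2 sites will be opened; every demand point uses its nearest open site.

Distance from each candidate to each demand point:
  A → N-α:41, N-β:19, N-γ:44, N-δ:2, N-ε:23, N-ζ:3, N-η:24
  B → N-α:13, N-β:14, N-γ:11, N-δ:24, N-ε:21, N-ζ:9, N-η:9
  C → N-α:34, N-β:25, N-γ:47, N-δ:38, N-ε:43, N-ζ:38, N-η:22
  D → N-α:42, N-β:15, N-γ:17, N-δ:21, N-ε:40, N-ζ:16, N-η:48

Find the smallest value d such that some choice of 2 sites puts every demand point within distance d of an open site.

Open {A, B}.
  Farthest demand point is N-ε at distance 21 (to B); all others are ≤ 21.
With {B, D} the worst case is 21.
With {B, C} the worst case is 24.
No size-2 selection achieves below 21.

21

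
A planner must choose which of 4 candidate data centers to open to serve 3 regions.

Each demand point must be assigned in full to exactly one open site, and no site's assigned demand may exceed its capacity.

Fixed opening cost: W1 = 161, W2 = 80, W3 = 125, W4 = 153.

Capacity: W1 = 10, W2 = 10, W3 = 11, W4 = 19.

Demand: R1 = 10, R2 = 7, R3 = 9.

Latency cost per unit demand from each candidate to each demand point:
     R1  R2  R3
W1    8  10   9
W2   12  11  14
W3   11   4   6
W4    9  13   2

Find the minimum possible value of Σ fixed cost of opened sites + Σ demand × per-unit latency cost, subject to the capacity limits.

Open {W3, W4}; cheapest assignment that respects the capacities:
  W3 (cap 11, load 7): R2 — cost 7×4 = 28
  W4 (cap 19, load 19): R1, R3 — cost 10×9 + 9×2 = 108
  Shipping 136, fixed 278 → total 414.
  Any other capacity-feasible assignment to {W3, W4} ships for at least 136.
Compare {W2, W4}: its best feasible assignment gives total 418.
Compare {W1, W4}: its best feasible assignment gives total 492.
Every other set of open sites that can feasibly serve all demand totals ≥ 418 even under its best assignment. Minimum: 414.

414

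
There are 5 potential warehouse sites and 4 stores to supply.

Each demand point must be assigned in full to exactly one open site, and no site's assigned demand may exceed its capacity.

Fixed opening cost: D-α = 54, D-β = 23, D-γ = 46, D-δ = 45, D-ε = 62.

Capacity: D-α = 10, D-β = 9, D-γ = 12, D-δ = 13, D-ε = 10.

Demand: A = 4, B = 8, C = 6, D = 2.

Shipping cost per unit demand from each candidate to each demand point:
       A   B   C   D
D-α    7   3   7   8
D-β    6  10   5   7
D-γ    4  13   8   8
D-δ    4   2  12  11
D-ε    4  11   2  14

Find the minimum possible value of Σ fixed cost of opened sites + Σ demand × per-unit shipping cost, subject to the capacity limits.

Open {D-β, D-δ}; cheapest assignment that respects the capacities:
  D-β (cap 9, load 8): C, D — cost 6×5 + 2×7 = 44
  D-δ (cap 13, load 12): A, B — cost 4×4 + 8×2 = 32
  Shipping 76, fixed 68 → total 144.
  Any other capacity-feasible assignment to {D-β, D-δ} ships for at least 76.
Compare {D-δ, D-ε}: its best feasible assignment gives total 173.
Compare {D-α, D-ε}: its best feasible assignment gives total 184.
Every other set of open sites that can feasibly serve all demand totals ≥ 173 even under its best assignment. Minimum: 144.

144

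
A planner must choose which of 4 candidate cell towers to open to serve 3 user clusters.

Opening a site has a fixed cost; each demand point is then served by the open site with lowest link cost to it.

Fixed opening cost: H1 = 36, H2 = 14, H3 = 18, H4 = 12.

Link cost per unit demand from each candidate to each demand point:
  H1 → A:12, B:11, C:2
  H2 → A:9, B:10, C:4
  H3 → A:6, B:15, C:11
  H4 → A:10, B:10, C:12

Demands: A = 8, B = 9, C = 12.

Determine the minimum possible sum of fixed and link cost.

Open {H2, H3}: assign each demand point to its cheapest open site.
  A→H3 8×6=48, B→H2 9×10=90, C→H2 12×4=48
  link cost 186, fixed 32 → total 218.
Compare {H2}: link cost 210 + fixed 14 = 224.
Compare {H1, H3}: link cost 171 + fixed 54 = 225.
Compare {H1, H3, H4}: link cost 162 + fixed 66 = 228.
All other subsets cost ≥ 224. Minimum total cost: 218.

218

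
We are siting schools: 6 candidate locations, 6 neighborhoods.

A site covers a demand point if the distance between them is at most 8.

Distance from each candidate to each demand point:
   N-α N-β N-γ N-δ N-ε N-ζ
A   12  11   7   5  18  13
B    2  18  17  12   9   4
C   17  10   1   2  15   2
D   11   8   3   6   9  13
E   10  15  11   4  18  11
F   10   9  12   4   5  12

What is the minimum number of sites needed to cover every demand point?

3

Coverage sets (demand points within 8 of each site):
  A: {N-γ, N-δ}
  B: {N-α, N-ζ}
  C: {N-γ, N-δ, N-ζ}
  D: {N-β, N-γ, N-δ}
  E: {N-δ}
  F: {N-δ, N-ε}
No 2 sites suffice: every size-2 union leaves at least one demand point uncovered.
But {B, D, F} covers everything, so the minimum is 3.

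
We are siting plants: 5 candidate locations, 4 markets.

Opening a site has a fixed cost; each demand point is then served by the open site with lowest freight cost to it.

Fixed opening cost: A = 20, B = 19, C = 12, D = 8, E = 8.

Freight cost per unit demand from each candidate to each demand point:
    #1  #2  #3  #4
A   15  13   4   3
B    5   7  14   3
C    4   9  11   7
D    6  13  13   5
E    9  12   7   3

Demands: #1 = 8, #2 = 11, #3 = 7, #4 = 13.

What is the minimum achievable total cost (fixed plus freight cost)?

223

Open {A, B}: assign each demand point to its cheapest open site.
  #1→B 8×5=40, #2→B 11×7=77, #3→A 7×4=28, #4→A 13×3=39
  freight cost 184, fixed 39 → total 223.
Compare {A, B, C}: freight cost 176 + fixed 51 = 227.
Compare {A, C}: freight cost 198 + fixed 32 = 230.
Compare {A, B, D}: freight cost 184 + fixed 47 = 231.
All other subsets cost ≥ 227. Minimum total cost: 223.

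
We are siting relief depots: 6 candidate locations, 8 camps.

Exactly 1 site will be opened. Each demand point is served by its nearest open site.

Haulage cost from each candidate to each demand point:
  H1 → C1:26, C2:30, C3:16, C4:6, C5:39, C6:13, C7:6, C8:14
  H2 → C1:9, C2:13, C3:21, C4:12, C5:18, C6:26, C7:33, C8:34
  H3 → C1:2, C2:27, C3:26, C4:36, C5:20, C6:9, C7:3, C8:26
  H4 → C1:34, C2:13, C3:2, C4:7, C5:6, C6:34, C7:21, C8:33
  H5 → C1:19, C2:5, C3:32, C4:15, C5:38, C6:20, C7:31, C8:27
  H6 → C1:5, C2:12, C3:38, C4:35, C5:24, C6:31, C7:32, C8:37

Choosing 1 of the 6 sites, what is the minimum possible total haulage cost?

Open {H3}.
  C1→H3 2, C2→H3 27, C3→H3 26, C4→H3 36, C5→H3 20, C6→H3 9, C7→H3 3, C8→H3 26  ⇒ total 149.
Compare {H1}: total 150.
Compare {H4}: total 150.
No size-1 selection does better; minimum is 149.

149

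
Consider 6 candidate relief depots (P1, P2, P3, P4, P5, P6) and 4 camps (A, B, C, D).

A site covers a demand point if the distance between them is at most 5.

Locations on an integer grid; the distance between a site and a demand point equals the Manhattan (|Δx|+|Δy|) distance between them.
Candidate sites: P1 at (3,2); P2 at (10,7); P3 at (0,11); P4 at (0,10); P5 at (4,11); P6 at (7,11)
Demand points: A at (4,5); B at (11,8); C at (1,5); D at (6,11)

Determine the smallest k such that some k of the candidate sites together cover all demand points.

Coverage sets (demand points within 5 of each site):
  P1: {A, C}
  P2: {B}
  P3: {}
  P4: {}
  P5: {D}
  P6: {D}
No 2 sites suffice: every size-2 union leaves at least one demand point uncovered.
But {P1, P2, P5} covers everything, so the minimum is 3.

3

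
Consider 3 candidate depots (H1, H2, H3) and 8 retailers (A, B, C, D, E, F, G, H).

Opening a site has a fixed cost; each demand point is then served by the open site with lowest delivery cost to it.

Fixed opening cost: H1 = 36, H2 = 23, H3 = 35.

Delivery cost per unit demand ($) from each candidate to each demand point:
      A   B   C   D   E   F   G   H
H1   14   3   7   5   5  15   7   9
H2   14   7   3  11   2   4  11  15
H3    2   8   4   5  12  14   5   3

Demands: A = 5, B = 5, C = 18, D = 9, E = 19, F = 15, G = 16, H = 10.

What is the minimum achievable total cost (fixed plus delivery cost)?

Open {H2, H3}: assign each demand point to its cheapest open site.
  A→H3 5×2=10, B→H2 5×7=35, C→H2 18×3=54, D→H3 9×5=45, E→H2 19×2=38, F→H2 15×4=60, G→H3 16×5=80, H→H3 10×3=30
  delivery cost 352, fixed 58 → total 410.
Compare {H1, H2, H3}: delivery cost 332 + fixed 94 = 426.
Compare {H1, H2}: delivery cost 484 + fixed 59 = 543.
Compare {H1, H3}: delivery cost 557 + fixed 71 = 628.
All other subsets cost ≥ 426. Minimum total cost: 410.

410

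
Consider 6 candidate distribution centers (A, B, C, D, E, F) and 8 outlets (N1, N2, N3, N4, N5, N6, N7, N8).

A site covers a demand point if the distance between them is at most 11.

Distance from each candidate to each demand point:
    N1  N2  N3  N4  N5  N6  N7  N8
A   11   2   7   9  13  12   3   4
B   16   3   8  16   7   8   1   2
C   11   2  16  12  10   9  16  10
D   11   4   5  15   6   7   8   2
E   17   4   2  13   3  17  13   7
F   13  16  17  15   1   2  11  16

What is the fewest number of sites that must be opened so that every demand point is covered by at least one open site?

Coverage sets (demand points within 11 of each site):
  A: {N1, N2, N3, N4, N7, N8}
  B: {N2, N3, N5, N6, N7, N8}
  C: {N1, N2, N5, N6, N8}
  D: {N1, N2, N3, N5, N6, N7, N8}
  E: {N2, N3, N5, N8}
  F: {N5, N6, N7}
No single site covers all 8 demand points.
But {A, B} covers everything, so the minimum is 2.

2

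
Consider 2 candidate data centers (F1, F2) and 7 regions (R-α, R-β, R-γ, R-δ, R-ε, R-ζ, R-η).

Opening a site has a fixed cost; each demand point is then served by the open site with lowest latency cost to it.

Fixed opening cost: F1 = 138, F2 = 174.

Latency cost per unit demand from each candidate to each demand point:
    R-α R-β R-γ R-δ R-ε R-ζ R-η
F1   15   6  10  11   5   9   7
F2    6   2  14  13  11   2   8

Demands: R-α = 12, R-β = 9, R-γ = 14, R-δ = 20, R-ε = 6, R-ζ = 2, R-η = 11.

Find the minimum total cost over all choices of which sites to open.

Open {F1}: assign each demand point to its cheapest open site.
  R-α→F1 12×15=180, R-β→F1 9×6=54, R-γ→F1 14×10=140, R-δ→F1 20×11=220, R-ε→F1 6×5=30, R-ζ→F1 2×9=18, R-η→F1 11×7=77
  latency cost 719, fixed 138 → total 857.
Compare {F1, F2}: latency cost 561 + fixed 312 = 873.
Compare {F2}: latency cost 704 + fixed 174 = 878.

857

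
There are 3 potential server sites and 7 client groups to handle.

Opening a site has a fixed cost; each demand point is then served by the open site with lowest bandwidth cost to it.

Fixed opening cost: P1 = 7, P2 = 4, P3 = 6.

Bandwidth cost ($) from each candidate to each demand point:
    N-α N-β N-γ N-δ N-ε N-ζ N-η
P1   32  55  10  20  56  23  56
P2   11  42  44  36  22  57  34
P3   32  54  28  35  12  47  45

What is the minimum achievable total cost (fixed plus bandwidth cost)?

169

Open {P1, P2, P3}: assign each demand point to its cheapest open site.
  N-α→P2 11, N-β→P2 42, N-γ→P1 10, N-δ→P1 20, N-ε→P3 12, N-ζ→P1 23, N-η→P2 34
  bandwidth cost 152, fixed 17 → total 169.
Compare {P1, P2}: bandwidth cost 162 + fixed 11 = 173.
Compare {P1, P3}: bandwidth cost 196 + fixed 13 = 209.
Compare {P2, P3}: bandwidth cost 209 + fixed 10 = 219.
All other subsets cost ≥ 173. Minimum total cost: 169.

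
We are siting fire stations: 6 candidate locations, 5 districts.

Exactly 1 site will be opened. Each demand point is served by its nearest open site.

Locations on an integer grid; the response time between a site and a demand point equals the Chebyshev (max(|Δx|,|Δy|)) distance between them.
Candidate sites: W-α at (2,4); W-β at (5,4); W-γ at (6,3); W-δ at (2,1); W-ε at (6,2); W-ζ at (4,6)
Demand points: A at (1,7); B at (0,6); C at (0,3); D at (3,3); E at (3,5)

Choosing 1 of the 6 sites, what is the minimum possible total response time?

9

Open {W-α}.
  A→W-α 3, B→W-α 2, C→W-α 2, D→W-α 1, E→W-α 1  ⇒ total 9.
Compare {W-ζ}: total 15.
Compare {W-β}: total 18.
No size-1 selection does better; minimum is 9.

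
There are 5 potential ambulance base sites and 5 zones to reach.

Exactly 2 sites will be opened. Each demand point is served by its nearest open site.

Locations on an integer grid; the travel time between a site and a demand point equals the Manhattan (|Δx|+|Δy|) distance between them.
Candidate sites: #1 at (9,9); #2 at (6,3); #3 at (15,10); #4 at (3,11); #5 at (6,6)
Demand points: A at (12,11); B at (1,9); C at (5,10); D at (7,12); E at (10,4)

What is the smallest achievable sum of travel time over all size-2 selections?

Open {#1, #4}.
  A→#1 5, B→#4 4, C→#4 3, D→#1 5, E→#1 6  ⇒ total 23.
Compare {#2, #4}: total 26.
Compare {#3, #4}: total 27.
No size-2 selection does better; minimum is 23.

23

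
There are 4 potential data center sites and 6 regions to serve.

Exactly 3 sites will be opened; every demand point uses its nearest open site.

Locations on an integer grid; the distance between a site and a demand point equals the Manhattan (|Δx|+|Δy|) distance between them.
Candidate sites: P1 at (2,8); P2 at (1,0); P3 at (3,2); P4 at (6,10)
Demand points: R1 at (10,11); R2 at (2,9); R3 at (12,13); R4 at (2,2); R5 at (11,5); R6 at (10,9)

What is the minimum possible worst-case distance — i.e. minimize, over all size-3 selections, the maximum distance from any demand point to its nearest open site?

10

Open {P1, P2, P4}.
  Farthest demand point is R5 at distance 10 (to P4); all others are ≤ 10.
With {P1, P3, P4} the worst case is 10.
With {P2, P3, P4} the worst case is 10.
No size-3 selection achieves below 10.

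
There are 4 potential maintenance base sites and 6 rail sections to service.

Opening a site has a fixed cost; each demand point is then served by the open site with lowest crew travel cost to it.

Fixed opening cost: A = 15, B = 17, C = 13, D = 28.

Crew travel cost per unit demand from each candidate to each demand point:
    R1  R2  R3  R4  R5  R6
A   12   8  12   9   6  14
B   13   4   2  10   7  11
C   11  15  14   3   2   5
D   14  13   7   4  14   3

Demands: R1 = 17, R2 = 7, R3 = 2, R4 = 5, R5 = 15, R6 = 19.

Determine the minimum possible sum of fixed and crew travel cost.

Open {B, C, D}: assign each demand point to its cheapest open site.
  R1→C 17×11=187, R2→B 7×4=28, R3→B 2×2=4, R4→C 5×3=15, R5→C 15×2=30, R6→D 19×3=57
  crew travel cost 321, fixed 58 → total 379.
Compare {B, C}: crew travel cost 359 + fixed 30 = 389.
Compare {A, B, C, D}: crew travel cost 321 + fixed 73 = 394.
Compare {A, B, C}: crew travel cost 359 + fixed 45 = 404.
All other subsets cost ≥ 389. Minimum total cost: 379.

379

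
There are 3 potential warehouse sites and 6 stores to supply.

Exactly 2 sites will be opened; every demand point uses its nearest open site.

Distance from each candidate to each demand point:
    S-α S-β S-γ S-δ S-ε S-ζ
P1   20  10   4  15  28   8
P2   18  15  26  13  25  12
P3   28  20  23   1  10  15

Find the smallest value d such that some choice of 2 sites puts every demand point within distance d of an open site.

Open {P1, P3}.
  Farthest demand point is S-α at distance 20 (to P1); all others are ≤ 20.
With {P2, P3} the worst case is 23.
With {P1, P2} the worst case is 25.
No size-2 selection achieves below 20.

20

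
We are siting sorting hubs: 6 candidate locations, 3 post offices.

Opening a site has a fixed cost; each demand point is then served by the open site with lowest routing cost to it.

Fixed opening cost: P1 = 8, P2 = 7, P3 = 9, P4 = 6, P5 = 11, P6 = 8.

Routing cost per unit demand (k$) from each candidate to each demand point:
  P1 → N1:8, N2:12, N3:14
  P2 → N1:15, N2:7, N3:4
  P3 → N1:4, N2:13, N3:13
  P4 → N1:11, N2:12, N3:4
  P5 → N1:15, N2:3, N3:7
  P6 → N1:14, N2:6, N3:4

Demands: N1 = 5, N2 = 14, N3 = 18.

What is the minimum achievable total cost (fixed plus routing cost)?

160

Open {P3, P4, P5}: assign each demand point to its cheapest open site.
  N1→P3 5×4=20, N2→P5 14×3=42, N3→P4 18×4=72
  routing cost 134, fixed 26 → total 160.
Compare {P2, P3, P5}: routing cost 134 + fixed 27 = 161.
Compare {P3, P5, P6}: routing cost 134 + fixed 28 = 162.
Compare {P2, P3, P4, P5}: routing cost 134 + fixed 33 = 167.
All other subsets cost ≥ 161. Minimum total cost: 160.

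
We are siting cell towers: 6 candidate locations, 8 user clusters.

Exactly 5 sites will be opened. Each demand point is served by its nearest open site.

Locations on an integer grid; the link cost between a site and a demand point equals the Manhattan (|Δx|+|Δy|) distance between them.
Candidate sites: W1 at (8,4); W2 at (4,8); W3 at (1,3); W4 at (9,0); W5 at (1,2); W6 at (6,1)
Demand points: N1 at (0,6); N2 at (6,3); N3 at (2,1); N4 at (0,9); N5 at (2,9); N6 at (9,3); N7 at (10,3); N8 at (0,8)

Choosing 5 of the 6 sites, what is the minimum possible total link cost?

Open {W1, W2, W3, W5, W6}.
  N1→W3 4, N2→W6 2, N3→W5 2, N4→W2 5, N5→W2 3, N6→W1 2, N7→W1 3, N8→W2 4  ⇒ total 25.
Compare {W1, W2, W3, W4, W5}: total 26.
Compare {W1, W2, W3, W4, W6}: total 26.
No size-5 selection does better; minimum is 25.

25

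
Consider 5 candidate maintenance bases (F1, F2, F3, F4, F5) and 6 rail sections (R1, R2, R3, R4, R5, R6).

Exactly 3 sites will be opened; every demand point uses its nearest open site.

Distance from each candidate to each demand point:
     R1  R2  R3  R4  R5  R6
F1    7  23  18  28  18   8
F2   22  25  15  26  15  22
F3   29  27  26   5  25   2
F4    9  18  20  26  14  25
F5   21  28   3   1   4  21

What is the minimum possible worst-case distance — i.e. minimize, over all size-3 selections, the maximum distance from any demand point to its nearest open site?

18

Open {F1, F3, F4}.
  Farthest demand point is R2 at distance 18 (to F4); all others are ≤ 18.
With {F1, F4, F5} the worst case is 18.
With {F2, F3, F4} the worst case is 18.
No size-3 selection achieves below 18.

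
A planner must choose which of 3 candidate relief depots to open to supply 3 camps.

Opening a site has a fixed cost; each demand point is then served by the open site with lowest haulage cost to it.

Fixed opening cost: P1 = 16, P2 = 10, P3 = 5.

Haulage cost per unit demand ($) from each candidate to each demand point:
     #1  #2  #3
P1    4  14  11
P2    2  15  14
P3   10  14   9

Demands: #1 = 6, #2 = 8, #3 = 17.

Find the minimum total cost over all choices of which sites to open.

292

Open {P2, P3}: assign each demand point to its cheapest open site.
  #1→P2 6×2=12, #2→P3 8×14=112, #3→P3 17×9=153
  haulage cost 277, fixed 15 → total 292.
Compare {P1, P2, P3}: haulage cost 277 + fixed 31 = 308.
Compare {P1, P3}: haulage cost 289 + fixed 21 = 310.
Compare {P3}: haulage cost 325 + fixed 5 = 330.
All other subsets cost ≥ 308. Minimum total cost: 292.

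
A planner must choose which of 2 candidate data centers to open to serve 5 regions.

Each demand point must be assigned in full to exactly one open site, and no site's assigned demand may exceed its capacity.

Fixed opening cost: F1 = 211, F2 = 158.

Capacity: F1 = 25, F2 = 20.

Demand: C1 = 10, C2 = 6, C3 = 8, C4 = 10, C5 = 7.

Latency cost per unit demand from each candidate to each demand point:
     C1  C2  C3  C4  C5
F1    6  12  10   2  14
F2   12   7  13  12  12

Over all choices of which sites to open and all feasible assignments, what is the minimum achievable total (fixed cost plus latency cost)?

729

Open {F1, F2}; cheapest assignment that respects the capacities:
  F1 (cap 25, load 25): C3, C4, C5 — cost 8×10 + 10×2 + 7×14 = 198
  F2 (cap 20, load 16): C1, C2 — cost 10×12 + 6×7 = 162
  Shipping 360, fixed 369 → total 729.
  Any other capacity-feasible assignment to {F1, F2} ships for at least 360.
Total demand is 41 and no other set of sites has combined capacity ≥ 41, so {F1, F2} is the only feasible choice of open sites. Minimum: 729.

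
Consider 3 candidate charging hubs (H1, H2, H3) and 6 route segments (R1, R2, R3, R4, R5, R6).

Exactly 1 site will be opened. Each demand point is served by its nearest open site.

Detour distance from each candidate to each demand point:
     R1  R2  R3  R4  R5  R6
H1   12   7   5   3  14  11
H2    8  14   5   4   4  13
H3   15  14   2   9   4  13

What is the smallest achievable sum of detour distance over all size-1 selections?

Open {H2}.
  R1→H2 8, R2→H2 14, R3→H2 5, R4→H2 4, R5→H2 4, R6→H2 13  ⇒ total 48.
Compare {H1}: total 52.
Compare {H3}: total 57.

48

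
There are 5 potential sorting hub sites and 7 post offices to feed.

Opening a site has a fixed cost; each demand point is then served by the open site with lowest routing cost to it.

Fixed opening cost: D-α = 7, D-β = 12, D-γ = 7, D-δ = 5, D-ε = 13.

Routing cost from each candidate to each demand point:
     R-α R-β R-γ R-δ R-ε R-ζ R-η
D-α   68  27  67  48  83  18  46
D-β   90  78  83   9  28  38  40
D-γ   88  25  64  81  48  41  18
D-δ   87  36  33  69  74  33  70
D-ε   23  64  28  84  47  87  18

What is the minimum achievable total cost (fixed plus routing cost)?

Open {D-α, D-β, D-ε}: assign each demand point to its cheapest open site.
  R-α→D-ε 23, R-β→D-α 27, R-γ→D-ε 28, R-δ→D-β 9, R-ε→D-β 28, R-ζ→D-α 18, R-η→D-ε 18
  routing cost 151, fixed 32 → total 183.
Compare {D-α, D-β, D-γ, D-ε}: routing cost 149 + fixed 39 = 188.
Compare {D-α, D-β, D-δ, D-ε}: routing cost 151 + fixed 37 = 188.
Compare {D-α, D-β, D-γ, D-δ, D-ε}: routing cost 149 + fixed 44 = 193.
All other subsets cost ≥ 188. Minimum total cost: 183.

183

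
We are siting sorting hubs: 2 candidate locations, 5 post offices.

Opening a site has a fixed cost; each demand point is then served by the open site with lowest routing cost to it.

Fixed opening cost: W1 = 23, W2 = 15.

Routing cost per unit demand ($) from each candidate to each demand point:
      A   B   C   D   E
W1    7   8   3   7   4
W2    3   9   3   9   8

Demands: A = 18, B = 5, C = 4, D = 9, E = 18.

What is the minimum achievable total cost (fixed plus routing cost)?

279

Open {W1, W2}: assign each demand point to its cheapest open site.
  A→W2 18×3=54, B→W1 5×8=40, C→W1 4×3=12, D→W1 9×7=63, E→W1 18×4=72
  routing cost 241, fixed 38 → total 279.
Compare {W1}: routing cost 313 + fixed 23 = 336.
Compare {W2}: routing cost 336 + fixed 15 = 351.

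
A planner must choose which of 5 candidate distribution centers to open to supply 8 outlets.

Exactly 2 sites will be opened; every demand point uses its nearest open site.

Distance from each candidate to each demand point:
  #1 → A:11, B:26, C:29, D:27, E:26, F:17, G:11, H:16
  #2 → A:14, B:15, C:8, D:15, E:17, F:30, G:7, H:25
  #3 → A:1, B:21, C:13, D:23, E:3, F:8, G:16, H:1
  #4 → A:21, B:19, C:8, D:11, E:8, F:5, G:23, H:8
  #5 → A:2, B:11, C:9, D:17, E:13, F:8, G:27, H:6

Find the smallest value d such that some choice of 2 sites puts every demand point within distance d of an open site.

Open {#2, #3}.
  Farthest demand point is B at distance 15 (to #2); all others are ≤ 15.
With {#2, #4} the worst case is 15.
With {#2, #5} the worst case is 15.
No size-2 selection achieves below 15.

15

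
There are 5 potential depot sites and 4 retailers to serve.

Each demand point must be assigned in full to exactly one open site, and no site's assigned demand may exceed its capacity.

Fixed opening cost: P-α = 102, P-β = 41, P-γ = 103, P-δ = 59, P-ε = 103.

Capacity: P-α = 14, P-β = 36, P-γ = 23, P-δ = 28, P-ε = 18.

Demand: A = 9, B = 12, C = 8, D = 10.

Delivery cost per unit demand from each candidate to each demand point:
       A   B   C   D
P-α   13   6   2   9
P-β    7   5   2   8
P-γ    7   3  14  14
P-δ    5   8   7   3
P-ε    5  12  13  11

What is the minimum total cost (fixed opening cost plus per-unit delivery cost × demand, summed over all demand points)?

251

Open {P-β, P-δ}; cheapest assignment that respects the capacities:
  P-β (cap 36, load 20): B, C — cost 12×5 + 8×2 = 76
  P-δ (cap 28, load 19): A, D — cost 9×5 + 10×3 = 75
  Shipping 151, fixed 100 → total 251.
  Any other capacity-feasible assignment to {P-β, P-δ} ships for at least 151.
Compare {P-γ, P-δ}: its best feasible assignment gives total 329.
Compare {P-β, P-γ, P-δ}: its best feasible assignment gives total 330.
Every other set of open sites that can feasibly serve all demand totals ≥ 329 even under its best assignment. Minimum: 251.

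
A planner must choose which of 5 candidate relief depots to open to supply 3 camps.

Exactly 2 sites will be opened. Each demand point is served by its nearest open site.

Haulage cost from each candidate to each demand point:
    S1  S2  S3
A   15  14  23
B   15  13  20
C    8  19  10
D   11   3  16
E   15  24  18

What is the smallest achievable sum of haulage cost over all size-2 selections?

21

Open {C, D}.
  S1→C 8, S2→D 3, S3→C 10  ⇒ total 21.
Compare {A, D}: total 30.
Compare {B, D}: total 30.
No size-2 selection does better; minimum is 21.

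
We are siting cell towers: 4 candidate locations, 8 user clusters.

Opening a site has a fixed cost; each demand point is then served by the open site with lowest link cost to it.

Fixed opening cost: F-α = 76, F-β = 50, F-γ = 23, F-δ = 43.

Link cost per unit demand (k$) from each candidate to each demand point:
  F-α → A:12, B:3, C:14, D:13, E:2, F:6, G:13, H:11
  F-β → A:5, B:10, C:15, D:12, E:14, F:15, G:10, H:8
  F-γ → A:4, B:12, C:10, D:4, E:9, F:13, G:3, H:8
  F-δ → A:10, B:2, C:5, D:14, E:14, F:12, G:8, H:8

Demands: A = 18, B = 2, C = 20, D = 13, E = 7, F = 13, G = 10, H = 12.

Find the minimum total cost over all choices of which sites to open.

588

Open {F-α, F-γ, F-δ}: assign each demand point to its cheapest open site.
  A→F-γ 18×4=72, B→F-δ 2×2=4, C→F-δ 20×5=100, D→F-γ 13×4=52, E→F-α 7×2=14, F→F-α 13×6=78, G→F-γ 10×3=30, H→F-γ 12×8=96
  link cost 446, fixed 142 → total 588.
Compare {F-α, F-β, F-γ, F-δ}: link cost 446 + fixed 192 = 638.
Compare {F-γ, F-δ}: link cost 573 + fixed 66 = 639.
Compare {F-α, F-γ}: link cost 548 + fixed 99 = 647.
All other subsets cost ≥ 638. Minimum total cost: 588.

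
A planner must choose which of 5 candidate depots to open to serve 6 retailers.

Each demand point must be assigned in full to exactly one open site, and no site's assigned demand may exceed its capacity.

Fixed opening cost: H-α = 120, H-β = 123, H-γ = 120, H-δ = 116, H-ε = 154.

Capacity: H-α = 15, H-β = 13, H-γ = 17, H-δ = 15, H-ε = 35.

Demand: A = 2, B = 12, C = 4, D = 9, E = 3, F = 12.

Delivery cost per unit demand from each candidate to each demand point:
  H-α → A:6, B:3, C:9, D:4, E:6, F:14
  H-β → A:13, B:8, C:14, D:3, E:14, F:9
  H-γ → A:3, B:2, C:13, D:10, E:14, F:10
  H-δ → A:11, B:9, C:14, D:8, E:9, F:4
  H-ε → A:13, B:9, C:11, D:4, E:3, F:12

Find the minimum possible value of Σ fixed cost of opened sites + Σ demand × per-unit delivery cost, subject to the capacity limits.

533

Open {H-α, H-γ, H-δ}; cheapest assignment that respects the capacities:
  H-α (cap 15, load 13): C, D — cost 4×9 + 9×4 = 72
  H-γ (cap 17, load 14): A, B — cost 2×3 + 12×2 = 30
  H-δ (cap 15, load 15): E, F — cost 3×9 + 12×4 = 75
  Shipping 177, fixed 356 → total 533.
  Any other capacity-feasible assignment to {H-α, H-γ, H-δ} ships for at least 177.
Compare {H-γ, H-ε}: its best feasible assignment gives total 537.
Compare {H-δ, H-ε}: its best feasible assignment gives total 537.
Every other set of open sites that can feasibly serve all demand totals ≥ 537 even under its best assignment. Minimum: 533.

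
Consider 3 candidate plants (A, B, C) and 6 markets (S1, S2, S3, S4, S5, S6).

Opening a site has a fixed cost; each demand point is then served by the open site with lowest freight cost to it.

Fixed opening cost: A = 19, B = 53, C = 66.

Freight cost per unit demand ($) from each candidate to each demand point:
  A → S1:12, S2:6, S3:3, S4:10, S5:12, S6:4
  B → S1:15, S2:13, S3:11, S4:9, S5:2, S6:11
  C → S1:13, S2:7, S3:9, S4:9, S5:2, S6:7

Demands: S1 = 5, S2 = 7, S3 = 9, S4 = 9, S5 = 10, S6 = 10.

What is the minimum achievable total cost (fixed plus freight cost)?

Open {A, B}: assign each demand point to its cheapest open site.
  S1→A 5×12=60, S2→A 7×6=42, S3→A 9×3=27, S4→B 9×9=81, S5→B 10×2=20, S6→A 10×4=40
  freight cost 270, fixed 72 → total 342.
Compare {A, C}: freight cost 270 + fixed 85 = 355.
Compare {A}: freight cost 379 + fixed 19 = 398.
Compare {A, B, C}: freight cost 270 + fixed 138 = 408.
All other subsets cost ≥ 355. Minimum total cost: 342.

342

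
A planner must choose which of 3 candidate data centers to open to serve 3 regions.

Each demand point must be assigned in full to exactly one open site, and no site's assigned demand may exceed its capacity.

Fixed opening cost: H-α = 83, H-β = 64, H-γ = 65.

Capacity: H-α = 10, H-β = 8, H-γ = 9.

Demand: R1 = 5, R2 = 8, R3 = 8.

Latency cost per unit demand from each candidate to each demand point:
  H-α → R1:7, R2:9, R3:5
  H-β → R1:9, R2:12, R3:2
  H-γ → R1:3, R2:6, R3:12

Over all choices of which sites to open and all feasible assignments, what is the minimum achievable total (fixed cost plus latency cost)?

311

Open {H-α, H-β, H-γ}; cheapest assignment that respects the capacities:
  H-α (cap 10, load 5): R1 — cost 5×7 = 35
  H-β (cap 8, load 8): R3 — cost 8×2 = 16
  H-γ (cap 9, load 8): R2 — cost 8×6 = 48
  Shipping 99, fixed 212 → total 311.
  Any other capacity-feasible assignment to {H-α, H-β, H-γ} ships for at least 99.
Total demand is 21 and no other set of sites has combined capacity ≥ 21, so {H-α, H-β, H-γ} is the only feasible choice of open sites. Minimum: 311.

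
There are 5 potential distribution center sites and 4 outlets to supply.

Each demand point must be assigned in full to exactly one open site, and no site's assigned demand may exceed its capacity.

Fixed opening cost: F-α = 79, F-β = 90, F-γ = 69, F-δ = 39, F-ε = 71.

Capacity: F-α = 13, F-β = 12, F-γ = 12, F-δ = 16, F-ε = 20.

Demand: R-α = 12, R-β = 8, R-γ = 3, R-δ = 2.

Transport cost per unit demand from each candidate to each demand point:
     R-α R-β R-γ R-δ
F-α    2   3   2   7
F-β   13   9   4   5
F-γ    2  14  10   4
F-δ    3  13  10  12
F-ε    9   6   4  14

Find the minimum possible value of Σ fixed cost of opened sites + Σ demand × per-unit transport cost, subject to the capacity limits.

198

Open {F-α, F-δ}; cheapest assignment that respects the capacities:
  F-α (cap 13, load 13): R-β, R-γ, R-δ — cost 8×3 + 3×2 + 2×7 = 44
  F-δ (cap 16, load 12): R-α — cost 12×3 = 36
  Shipping 80, fixed 118 → total 198.
  Any other capacity-feasible assignment to {F-α, F-δ} ships for at least 80.
Compare {F-α, F-γ}: its best feasible assignment gives total 216.
Compare {F-δ, F-ε}: its best feasible assignment gives total 230.
Every other set of open sites that can feasibly serve all demand totals ≥ 216 even under its best assignment. Minimum: 198.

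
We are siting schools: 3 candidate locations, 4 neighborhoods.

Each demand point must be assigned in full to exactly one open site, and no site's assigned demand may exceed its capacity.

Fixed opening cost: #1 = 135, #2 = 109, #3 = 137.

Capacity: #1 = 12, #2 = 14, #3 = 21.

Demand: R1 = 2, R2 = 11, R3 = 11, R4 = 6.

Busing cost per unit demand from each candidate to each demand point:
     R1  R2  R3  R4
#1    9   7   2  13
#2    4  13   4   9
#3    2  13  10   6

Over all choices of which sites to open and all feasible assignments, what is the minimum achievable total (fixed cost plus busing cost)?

Open {#2, #3}; cheapest assignment that respects the capacities:
  #2 (cap 14, load 11): R3 — cost 11×4 = 44
  #3 (cap 21, load 19): R1, R2, R4 — cost 2×2 + 11×13 + 6×6 = 183
  Shipping 227, fixed 246 → total 473.
  Any other capacity-feasible assignment to {#2, #3} ships for at least 227.
Compare {#1, #3}: its best feasible assignment gives total 477.
Compare {#1, #2, #3}: its best feasible assignment gives total 542.
Every other set of open sites that can feasibly serve all demand totals ≥ 477 even under its best assignment. Minimum: 473.

473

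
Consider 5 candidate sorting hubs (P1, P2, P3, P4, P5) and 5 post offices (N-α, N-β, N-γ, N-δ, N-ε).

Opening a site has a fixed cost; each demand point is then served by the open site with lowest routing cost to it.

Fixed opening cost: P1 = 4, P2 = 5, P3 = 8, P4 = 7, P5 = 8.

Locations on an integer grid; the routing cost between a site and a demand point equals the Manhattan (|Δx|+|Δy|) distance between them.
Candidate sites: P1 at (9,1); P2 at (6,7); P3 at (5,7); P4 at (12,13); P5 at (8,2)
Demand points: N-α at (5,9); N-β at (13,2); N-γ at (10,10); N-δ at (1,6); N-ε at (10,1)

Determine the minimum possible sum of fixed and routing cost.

Open {P1, P2}: assign each demand point to its cheapest open site.
  N-α→P2 3, N-β→P1 5, N-γ→P2 7, N-δ→P2 6, N-ε→P1 1
  routing cost 22, fixed 9 → total 31.
Compare {P1, P3}: routing cost 21 + fixed 12 = 33.
Compare {P1, P2, P4}: routing cost 20 + fixed 16 = 36.
Compare {P2, P5}: routing cost 24 + fixed 13 = 37.
All other subsets cost ≥ 33. Minimum total cost: 31.

31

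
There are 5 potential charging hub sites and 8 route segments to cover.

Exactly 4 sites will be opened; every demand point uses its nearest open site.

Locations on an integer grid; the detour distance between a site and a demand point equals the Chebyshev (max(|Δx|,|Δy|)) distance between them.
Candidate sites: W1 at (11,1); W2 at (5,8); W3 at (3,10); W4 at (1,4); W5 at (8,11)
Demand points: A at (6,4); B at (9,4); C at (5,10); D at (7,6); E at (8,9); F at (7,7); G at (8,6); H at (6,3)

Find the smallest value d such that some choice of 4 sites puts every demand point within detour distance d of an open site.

Open {W1, W2, W3, W4}.
  Farthest demand point is H at detour distance 5 (to W1); all others are ≤ 5.
With {W1, W2, W3, W5} the worst case is 5.
With {W1, W2, W4, W5} the worst case is 5.
No size-4 selection achieves below 5.

5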